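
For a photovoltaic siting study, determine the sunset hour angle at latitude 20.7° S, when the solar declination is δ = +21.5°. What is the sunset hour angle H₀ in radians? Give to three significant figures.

cos H₀ = −tan φ · tan δ = −tan(-20.7°) × tan(+21.500°) = 0.1488, so H₀ = 1.4214 rad = 81.44°.

H₀ = 1.42 rad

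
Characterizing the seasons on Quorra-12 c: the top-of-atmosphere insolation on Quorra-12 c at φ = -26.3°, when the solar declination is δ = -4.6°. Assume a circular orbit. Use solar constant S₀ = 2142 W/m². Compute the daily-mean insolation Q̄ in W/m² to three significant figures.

cos H₀ = −tan(-26.3°) tan(-4.600°) = -0.0398, H₀ = 1.6106 rad.
Bracket: H₀ sin φ sin δ + cos φ cos δ sin H₀ = 1.6106×-0.44307×-0.08020 + 0.89649×0.99678×0.99921 = 0.057231 + 0.892897 = 0.950128.
Q̄ = (S₀/π) × [bracket] = (2142/π) × 0.950128 = 647.8 W/m².

Q̄ ≈ 648 W/m²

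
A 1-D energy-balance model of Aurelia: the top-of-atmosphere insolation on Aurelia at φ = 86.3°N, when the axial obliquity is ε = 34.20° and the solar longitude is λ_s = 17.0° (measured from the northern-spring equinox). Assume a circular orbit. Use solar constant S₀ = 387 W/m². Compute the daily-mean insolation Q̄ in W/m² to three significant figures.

Solar declination: sin δ = sin ε · sin λ_s = sin 34.20° × sin 17.0° = 0.16434, so δ = +9.459°.
cos H₀ = −tan(+86.3°) tan(+9.459°) = -2.5763 ≤ −1 ⇒ polar day, H₀ = π.
Bracket: H₀ sin φ sin δ + cos φ cos δ sin H₀ = 3.1416×0.99792×0.16434 + 0.06453×0.98640×0.00000 = 0.515217 + 0.000000 = 0.515217.
Q̄ = (S₀/π) × [bracket] = (387/π) × 0.515217 = 63.47 W/m².

Q̄ ≈ 63.5 W/m²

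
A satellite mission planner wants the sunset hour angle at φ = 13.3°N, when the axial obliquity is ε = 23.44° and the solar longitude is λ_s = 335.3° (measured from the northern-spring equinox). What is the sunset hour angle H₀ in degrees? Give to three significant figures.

H₀ = 87.7°

Solar declination: sin δ = sin ε · sin λ_s = sin 23.44° × sin 335.3° = -0.16622, so δ = -9.568°.
cos H₀ = −tan φ · tan δ = −tan(+13.3°) × tan(-9.568°) = 0.0398, so H₀ = 1.5309 rad = 87.72°.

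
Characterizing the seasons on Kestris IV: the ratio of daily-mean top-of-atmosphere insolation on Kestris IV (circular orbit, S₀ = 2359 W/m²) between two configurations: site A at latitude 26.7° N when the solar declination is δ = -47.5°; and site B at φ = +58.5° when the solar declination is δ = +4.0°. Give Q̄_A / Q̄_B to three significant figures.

Q̄_A / Q̄_B ≈ 0.286

— Configuration A (φ=+26.7°):
cos H₀ = −tan(+26.7°) tan(-47.500°) = 0.5489, H₀ = 0.9898 rad.
Bracket: H₀ sin φ sin δ + cos φ cos δ sin H₀ = 0.9898×0.44932×-0.73728 + 0.89337×0.67559×0.83591 = -0.327896 + 0.504515 = 0.176619.
Q̄ = (S₀/π) × [bracket] = (2359/π) × 0.176619 = 132.62 W/m².
— Configuration B (φ=+58.5°):
cos H₀ = −tan(+58.5°) tan(+4.000°) = -0.1141, H₀ = 1.6852 rad.
Bracket: H₀ sin φ sin δ + cos φ cos δ sin H₀ = 1.6852×0.85264×0.06976 + 0.52250×0.99756×0.99347 = 0.100236 + 0.517822 = 0.618058.
Q̄ = (S₀/π) × [bracket] = (2359/π) × 0.618058 = 464.10 W/m².
Ratio Q̄_A / Q̄_B = 132.62 / 464.10 = 0.2858.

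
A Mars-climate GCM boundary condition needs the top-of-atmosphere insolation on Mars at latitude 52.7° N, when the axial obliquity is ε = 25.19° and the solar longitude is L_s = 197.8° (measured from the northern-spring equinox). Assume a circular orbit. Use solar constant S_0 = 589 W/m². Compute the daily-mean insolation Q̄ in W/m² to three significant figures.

Q̄ ≈ 83.8 W/m²

Solar declination: sin δ = sin ε · sin L_s = sin 25.19° × sin 197.8° = -0.13011, so δ = -7.476°.
cos h₀ = −tan(+52.7°) tan(-7.476°) = 0.1723, h₀ = 1.3977 rad.
Bracket: h₀ sin ϕ sin δ + cos ϕ cos δ sin h₀ = 1.3977×0.79547×-0.13011 + 0.60599×0.99150×0.98505 = -0.144660 + 0.591857 = 0.447197.
Q̄ = (S_0/π) × [bracket] = (589/π) × 0.447197 = 83.84 W/m².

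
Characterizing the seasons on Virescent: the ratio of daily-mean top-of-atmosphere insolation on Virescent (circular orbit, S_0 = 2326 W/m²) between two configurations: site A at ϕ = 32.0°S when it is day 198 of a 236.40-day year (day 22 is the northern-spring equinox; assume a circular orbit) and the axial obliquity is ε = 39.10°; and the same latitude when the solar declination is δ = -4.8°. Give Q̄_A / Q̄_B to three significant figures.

— Configuration A (ϕ=-32.0°):
Solar longitude: L_s = 360° × (198 − 22)/236.40 = 268.020°.
sin δ = sin 39.10° × sin 268.020° = -0.63030, so δ = -39.072°.
cos h₀ = −tan(-32.0°) tan(-39.072°) = -0.5073, h₀ = 2.1029 rad.
Bracket: h₀ sin ϕ sin δ + cos ϕ cos δ sin h₀ = 2.1029×-0.52992×-0.63030 + 0.84805×0.77635×0.86176 = 0.702387 + 0.567369 = 1.269756.
Q̄ = (S_0/π) × [bracket] = (2326/π) × 1.269756 = 940.11 W/m².
— Configuration B (ϕ=-32.0°):
cos h₀ = −tan(-32.0°) tan(-4.800°) = -0.0525, h₀ = 1.6233 rad.
Bracket: h₀ sin ϕ sin δ + cos ϕ cos δ sin h₀ = 1.6233×-0.52992×-0.08368 + 0.84805×0.99649×0.99862 = 0.071983 + 0.843907 = 0.915890.
Q̄ = (S_0/π) × [bracket] = (2326/π) × 0.915890 = 678.11 W/m².
Ratio Q̄_A / Q̄_B = 940.11 / 678.11 = 1.386.

Q̄_A / Q̄_B ≈ 1.39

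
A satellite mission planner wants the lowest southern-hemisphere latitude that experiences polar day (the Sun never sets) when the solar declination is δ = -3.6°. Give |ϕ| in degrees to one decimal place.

Polar day requires cos h₀ = −tan ϕ tan δ ≤ −1, i.e. tan ϕ tan δ ≥ 1.
The boundary is |tan ϕ| · |tan δ| = 1, so |ϕ| = 90° − |δ| = 90° − 3.6° = 86.4° in the southern hemisphere.

|ϕ| = 86.4°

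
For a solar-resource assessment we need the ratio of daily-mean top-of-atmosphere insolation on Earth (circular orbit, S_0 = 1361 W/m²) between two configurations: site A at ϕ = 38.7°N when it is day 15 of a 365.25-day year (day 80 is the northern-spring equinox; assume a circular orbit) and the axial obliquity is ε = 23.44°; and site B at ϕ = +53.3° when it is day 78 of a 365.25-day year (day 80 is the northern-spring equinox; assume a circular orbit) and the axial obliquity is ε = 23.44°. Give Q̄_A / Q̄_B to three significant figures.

Q̄_A / Q̄_B ≈ 0.710

— Configuration A (ϕ=+38.7°):
Solar longitude: L_s = 360° × (15 − 80)/365.25 = -64.066°, i.e. -64.066° + 360° = 295.934°.
sin δ = sin 23.44° × sin 295.934° = -0.35773, so δ = -20.961°.
cos h₀ = −tan(+38.7°) tan(-20.961°) = 0.3069, h₀ = 1.2589 rad.
Bracket: h₀ sin ϕ sin δ + cos ϕ cos δ sin h₀ = 1.2589×0.62524×-0.35773 + 0.78043×0.93383×0.95174 = -0.281575 + 0.693618 = 0.412043.
Q̄ = (S_0/π) × [bracket] = (1361/π) × 0.412043 = 178.51 W/m².
— Configuration B (ϕ=+53.3°):
Solar longitude: L_s = 360° × (78 − 80)/365.25 = -1.971°, i.e. -1.971° + 360° = 358.029°.
sin δ = sin 23.44° × sin 358.029° = -0.01368, so δ = -0.784°.
cos h₀ = −tan(+53.3°) tan(-0.784°) = 0.0184, h₀ = 1.5524 rad.
Bracket: h₀ sin ϕ sin δ + cos ϕ cos δ sin h₀ = 1.5524×0.80178×-0.01368 + 0.59763×0.99991×0.99983 = -0.017027 + 0.597475 = 0.580448.
Q̄ = (S_0/π) × [bracket] = (1361/π) × 0.580448 = 251.46 W/m².
Ratio Q̄_A / Q̄_B = 178.51 / 251.46 = 0.7099.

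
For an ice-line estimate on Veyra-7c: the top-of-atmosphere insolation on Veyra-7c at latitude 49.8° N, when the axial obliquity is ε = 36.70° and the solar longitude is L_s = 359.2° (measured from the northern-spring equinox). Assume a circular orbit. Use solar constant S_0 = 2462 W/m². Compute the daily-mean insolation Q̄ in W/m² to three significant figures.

Q̄ ≈ 498 W/m²

Solar declination: sin δ = sin ε · sin L_s = sin 36.70° × sin 359.2° = -0.00834, so δ = -0.478°.
cos h₀ = −tan(+49.8°) tan(-0.478°) = 0.0099, h₀ = 1.5609 rad.
Bracket: h₀ sin ϕ sin δ + cos ϕ cos δ sin h₀ = 1.5609×0.76380×-0.00834 + 0.64546×0.99997×0.99995 = -0.009943 + 0.645408 = 0.635465.
Q̄ = (S_0/π) × [bracket] = (2462/π) × 0.635465 = 498.0 W/m².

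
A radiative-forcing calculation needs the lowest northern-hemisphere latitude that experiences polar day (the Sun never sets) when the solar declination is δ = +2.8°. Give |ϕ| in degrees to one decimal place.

|ϕ| = 87.2°

Polar day requires cos h₀ = −tan ϕ tan δ ≤ −1, i.e. tan ϕ tan δ ≥ 1.
The boundary is |tan ϕ| · |tan δ| = 1, so |ϕ| = 90° − |δ| = 90° − 2.8° = 87.2° in the northern hemisphere.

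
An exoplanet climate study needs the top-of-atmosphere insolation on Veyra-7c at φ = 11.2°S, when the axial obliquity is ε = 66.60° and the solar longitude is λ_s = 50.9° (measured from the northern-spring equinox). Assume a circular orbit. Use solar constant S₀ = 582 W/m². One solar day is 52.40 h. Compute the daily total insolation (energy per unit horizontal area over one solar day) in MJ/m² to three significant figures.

17.0 MJ/m²

Solar declination: sin δ = sin ε · sin λ_s = sin 66.60° × sin 50.9° = 0.71222, so δ = +45.416°.
cos H₀ = −tan(-11.2°) tan(+45.416°) = 0.2009, H₀ = 1.3685 rad.
Bracket: H₀ sin φ sin δ + cos φ cos δ sin H₀ = 1.3685×-0.19423×0.71222 + 0.98096×0.70196×0.97961 = -0.189311 + 0.674554 = 0.485243.
Q̄ = (S₀/π) × [bracket] = (582/π) × 0.485243 = 89.894 W/m².
Daily total = Q̄ × 52.40 h × 3600 s/h = 89.894 × 52.40 × 3600 / 10⁶ = 16.96 MJ/m².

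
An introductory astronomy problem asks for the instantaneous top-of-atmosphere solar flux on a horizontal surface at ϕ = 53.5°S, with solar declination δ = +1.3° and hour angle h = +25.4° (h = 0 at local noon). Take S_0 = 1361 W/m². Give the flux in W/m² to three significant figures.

cos θ_z = sin ϕ sin δ + cos ϕ cos δ cos h = -0.018237 + 0.537186 = 0.518949.
Flux = S_0 · cos θ_z = 1361 × 0.518949 = 706.3 W/m².

706 W/m²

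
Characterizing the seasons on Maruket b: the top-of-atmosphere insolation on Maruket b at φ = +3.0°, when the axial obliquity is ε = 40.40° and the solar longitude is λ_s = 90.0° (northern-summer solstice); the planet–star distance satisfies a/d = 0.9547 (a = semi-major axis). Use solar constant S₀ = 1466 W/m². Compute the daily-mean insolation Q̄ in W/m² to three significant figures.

Q̄ ≈ 346 W/m²

Solar declination: sin δ = sin ε · sin λ_s = sin 40.40° × sin 90.0° = 0.64812, so δ = +40.400°.
cos H₀ = −tan(+3.0°) tan(+40.400°) = -0.0446, H₀ = 1.6154 rad.
Bracket: H₀ sin φ sin δ + cos φ cos δ sin H₀ = 1.6154×0.05234×0.64812 + 0.99863×0.76154×0.99900 = 0.054799 + 0.759736 = 0.814535.
Inverse-square distance factor (a/d)² = 0.9547² = 0.911452.
Q̄ = (S₀/π) × 0.911452 × [bracket] = (1466/π) × 0.911452 × 0.814535 = 346.4 W/m².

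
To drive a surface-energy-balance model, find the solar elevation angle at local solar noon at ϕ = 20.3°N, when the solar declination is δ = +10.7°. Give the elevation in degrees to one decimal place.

At local noon the hour angle is zero, so the zenith angle equals |ϕ − δ| = |+20.3° − (+10.700°)| = 9.600°.
Elevation = 90° − 9.600° = 80.4°.

80.4°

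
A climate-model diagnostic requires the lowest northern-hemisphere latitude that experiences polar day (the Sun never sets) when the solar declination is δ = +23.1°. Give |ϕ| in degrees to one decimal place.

Polar day requires cos h₀ = −tan ϕ tan δ ≤ −1, i.e. tan ϕ tan δ ≥ 1.
The boundary is |tan ϕ| · |tan δ| = 1, so |ϕ| = 90° − |δ| = 90° − 23.1° = 66.9° in the northern hemisphere.

|ϕ| = 66.9°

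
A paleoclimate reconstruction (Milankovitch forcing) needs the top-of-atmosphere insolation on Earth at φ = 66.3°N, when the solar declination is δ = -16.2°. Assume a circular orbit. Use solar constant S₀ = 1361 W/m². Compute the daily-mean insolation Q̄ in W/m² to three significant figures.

Q̄ ≈ 31.6 W/m²

cos H₀ = −tan(+66.3°) tan(-16.200°) = 0.6618, H₀ = 0.8475 rad.
Bracket: H₀ sin φ sin δ + cos φ cos δ sin H₀ = 0.8475×0.91566×-0.27899 + 0.40195×0.96029×0.74965 = -0.216502 + 0.289356 = 0.072854.
Q̄ = (S₀/π) × [bracket] = (1361/π) × 0.072854 = 31.56 W/m².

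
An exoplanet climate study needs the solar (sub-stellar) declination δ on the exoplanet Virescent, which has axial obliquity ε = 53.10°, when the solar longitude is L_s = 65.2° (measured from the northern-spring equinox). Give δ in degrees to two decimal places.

sin δ = sin ε · sin L_s = sin 53.10° × sin 65.2° = 0.725936.
δ = arcsin(0.725936) = +46.55°.

δ = +46.55°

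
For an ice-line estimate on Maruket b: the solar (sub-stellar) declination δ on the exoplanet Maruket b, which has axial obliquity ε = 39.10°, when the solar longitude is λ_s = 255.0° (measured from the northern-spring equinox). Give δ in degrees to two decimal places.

sin δ = sin ε · sin λ_s = sin 39.10° × sin 255.0° = -0.609186.
δ = arcsin(-0.609186) = -37.53°.

δ = -37.53°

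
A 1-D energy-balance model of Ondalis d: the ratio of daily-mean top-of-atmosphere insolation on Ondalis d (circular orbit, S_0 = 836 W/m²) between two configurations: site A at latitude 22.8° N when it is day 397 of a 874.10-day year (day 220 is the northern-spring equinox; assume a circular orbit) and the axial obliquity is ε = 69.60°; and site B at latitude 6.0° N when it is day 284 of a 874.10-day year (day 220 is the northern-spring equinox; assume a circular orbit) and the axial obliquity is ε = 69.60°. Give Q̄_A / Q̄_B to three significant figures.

Q̄_A / Q̄_B ≈ 1.14

— Configuration A (ϕ=+22.8°):
Solar longitude: L_s = 360° × (397 − 220)/874.10 = 72.898°.
sin δ = sin 69.60° × sin 72.898° = 0.89584, so δ = +63.616°.
cos h₀ = −tan(+22.8°) tan(+63.616°) = -0.8474, h₀ = 2.5819 rad.
Bracket: h₀ sin ϕ sin δ + cos ϕ cos δ sin h₀ = 2.5819×0.38752×0.89584 + 0.92186×0.44438×0.53093 = 0.896322 + 0.217499 = 1.113821.
Q̄ = (S_0/π) × [bracket] = (836/π) × 1.113821 = 296.40 W/m².
— Configuration B (ϕ=+6.0°):
Solar longitude: L_s = 360° × (284 − 220)/874.10 = 26.359°.
sin δ = sin 69.60° × sin 26.359° = 0.41614, so δ = +24.591°.
cos h₀ = −tan(+6.0°) tan(+24.591°) = -0.0481, h₀ = 1.6189 rad.
Bracket: h₀ sin ϕ sin δ + cos ϕ cos δ sin h₀ = 1.6189×0.10453×0.41614 + 0.99452×0.90930×0.99884 = 0.070421 + 0.903268 = 0.973689.
Q̄ = (S_0/π) × [bracket] = (836/π) × 0.973689 = 259.11 W/m².
Ratio Q̄_A / Q̄_B = 296.40 / 259.11 = 1.144.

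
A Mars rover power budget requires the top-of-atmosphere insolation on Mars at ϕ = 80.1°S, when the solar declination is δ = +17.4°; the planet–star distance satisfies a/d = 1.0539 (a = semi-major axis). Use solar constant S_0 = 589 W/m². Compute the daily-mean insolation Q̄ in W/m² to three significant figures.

Q̄ ≈ 0.00 W/m²

cos h₀ = −tan(-80.1°) tan(+17.400°) = 1.7956 ≥ 1 ⇒ polar night, h₀ = 0 and Q̄ = 0.
Inverse-square distance factor (a/d)² = 1.0539² = 1.110705.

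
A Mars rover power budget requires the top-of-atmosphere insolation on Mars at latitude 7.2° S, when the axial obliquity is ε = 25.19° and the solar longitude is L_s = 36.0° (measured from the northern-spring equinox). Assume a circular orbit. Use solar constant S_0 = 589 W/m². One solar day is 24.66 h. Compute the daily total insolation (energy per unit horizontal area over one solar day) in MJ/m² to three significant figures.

Solar declination: sin δ = sin ε · sin L_s = sin 25.19° × sin 36.0° = 0.25017, so δ = +14.488°.
cos h₀ = −tan(-7.2°) tan(+14.488°) = 0.0326, h₀ = 1.5381 rad.
Bracket: h₀ sin ϕ sin δ + cos ϕ cos δ sin h₀ = 1.5381×-0.12533×0.25017 + 0.99211×0.96820×0.99947 = -0.048225 + 0.960052 = 0.911827.
Q̄ = (S_0/π) × [bracket] = (589/π) × 0.911827 = 170.95 W/m².
Daily total = Q̄ × 24.66 h × 3600 s/h = 170.95 × 24.66 × 3600 / 10⁶ = 15.18 MJ/m².

15.2 MJ/m²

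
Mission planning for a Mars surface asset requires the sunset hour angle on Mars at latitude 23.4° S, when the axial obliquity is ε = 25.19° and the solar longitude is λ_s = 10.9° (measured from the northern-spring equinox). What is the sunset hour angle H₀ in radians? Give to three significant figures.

Solar declination: sin δ = sin ε · sin λ_s = sin 25.19° × sin 10.9° = 0.08048, so δ = +4.616°.
cos H₀ = −tan φ · tan δ = −tan(-23.4°) × tan(+4.616°) = 0.0349, so H₀ = 1.5358 rad = 88.00°.

H₀ = 1.54 rad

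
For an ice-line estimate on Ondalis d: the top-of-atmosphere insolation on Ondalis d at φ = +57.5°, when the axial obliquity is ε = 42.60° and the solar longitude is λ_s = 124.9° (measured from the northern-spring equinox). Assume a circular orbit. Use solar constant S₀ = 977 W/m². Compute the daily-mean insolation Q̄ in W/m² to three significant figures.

Q̄ ≈ 457 W/m²

Solar declination: sin δ = sin ε · sin λ_s = sin 42.60° × sin 124.9° = 0.55514, so δ = +33.720°.
cos H₀ = −tan(+57.5°) tan(+33.720°) = -1.0477 ≤ −1 ⇒ polar day, H₀ = π.
Bracket: H₀ sin φ sin δ + cos φ cos δ sin H₀ = 3.1416×0.84339×0.55514 + 0.53730×0.83176×0.00000 = 1.470896 + 0.000000 = 1.470896.
Q̄ = (S₀/π) × [bracket] = (977/π) × 1.470896 = 457.4 W/m².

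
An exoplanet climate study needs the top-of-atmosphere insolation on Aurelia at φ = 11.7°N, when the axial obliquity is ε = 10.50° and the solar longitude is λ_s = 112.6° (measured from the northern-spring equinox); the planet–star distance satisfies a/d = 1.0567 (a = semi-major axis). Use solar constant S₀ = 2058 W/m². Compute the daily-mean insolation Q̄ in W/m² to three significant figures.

Solar declination: sin δ = sin ε · sin λ_s = sin 10.50° × sin 112.6° = 0.16824, so δ = +9.686°.
cos H₀ = −tan(+11.7°) tan(+9.686°) = -0.0353, H₀ = 1.6061 rad.
Bracket: H₀ sin φ sin δ + cos φ cos δ sin H₀ = 1.6061×0.20279×0.16824 + 0.97922×0.98575×0.99938 = 0.054796 + 0.964668 = 1.019464.
Inverse-square distance factor (a/d)² = 1.0567² = 1.116615.
Q̄ = (S₀/π) × 1.116615 × [bracket] = (2058/π) × 1.116615 × 1.019464 = 745.7 W/m².

Q̄ ≈ 746 W/m²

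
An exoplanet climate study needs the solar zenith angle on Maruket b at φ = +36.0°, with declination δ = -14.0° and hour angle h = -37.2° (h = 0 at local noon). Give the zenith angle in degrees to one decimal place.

θ_z = 61.1°

cos θ_z = sin φ sin δ + cos φ cos δ cos h = -0.142198 + 0.625265 = 0.483067.
θ_z = arccos(0.483067) = 61.1°.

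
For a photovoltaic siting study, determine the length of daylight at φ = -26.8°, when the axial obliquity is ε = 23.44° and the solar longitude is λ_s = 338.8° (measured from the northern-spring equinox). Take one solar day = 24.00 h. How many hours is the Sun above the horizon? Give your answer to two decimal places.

12.56 h

Solar declination: sin δ = sin ε · sin λ_s = sin 23.44° × sin 338.8° = -0.14385, so δ = -8.271°.
cos H₀ = −tan φ · tan δ = −tan(-26.8°) × tan(-8.271°) = -0.0734, so H₀ = 1.6443 rad = 94.21°.
Daylight = 2H₀/(2π) × 24.00 h = (1.6443/π) × 24.00 = 12.56 h.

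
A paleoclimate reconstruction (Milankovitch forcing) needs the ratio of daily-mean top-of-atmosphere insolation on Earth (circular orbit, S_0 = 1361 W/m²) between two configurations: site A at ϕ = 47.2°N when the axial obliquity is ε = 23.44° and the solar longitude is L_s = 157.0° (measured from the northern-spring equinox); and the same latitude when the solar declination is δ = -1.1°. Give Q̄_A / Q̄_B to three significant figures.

Q̄_A / Q̄_B ≈ 1.31

— Configuration A (ϕ=+47.2°):
Solar declination: sin δ = sin ε · sin L_s = sin 23.44° × sin 157.0° = 0.15543, so δ = +8.942°.
cos h₀ = −tan(+47.2°) tan(+8.942°) = -0.1699, h₀ = 1.7415 rad.
Bracket: h₀ sin ϕ sin δ + cos ϕ cos δ sin h₀ = 1.7415×0.73373×0.15543 + 0.67944×0.98785×0.98546 = 0.198607 + 0.661426 = 0.860033.
Q̄ = (S_0/π) × [bracket] = (1361/π) × 0.860033 = 372.58 W/m².
— Configuration B (ϕ=+47.2°):
cos h₀ = −tan(+47.2°) tan(-1.100°) = 0.0207, h₀ = 1.5501 rad.
Bracket: h₀ sin ϕ sin δ + cos ϕ cos δ sin h₀ = 1.5501×0.73373×-0.01920 + 0.67944×0.99982×0.99979 = -0.021837 + 0.679175 = 0.657338.
Q̄ = (S_0/π) × [bracket] = (1361/π) × 0.657338 = 284.77 W/m².
Ratio Q̄_A / Q̄_B = 372.58 / 284.77 = 1.308.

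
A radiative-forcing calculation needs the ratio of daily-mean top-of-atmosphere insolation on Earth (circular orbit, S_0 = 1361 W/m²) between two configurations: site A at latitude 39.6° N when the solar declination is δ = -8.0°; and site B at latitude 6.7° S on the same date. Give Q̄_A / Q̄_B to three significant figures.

— Configuration A (ϕ=+39.6°):
cos h₀ = −tan(+39.6°) tan(-8.000°) = 0.1163, h₀ = 1.4543 rad.
Bracket: h₀ sin ϕ sin δ + cos ϕ cos δ sin h₀ = 1.4543×0.63742×-0.13917 + 0.77051×0.99027×0.99322 = -0.129011 + 0.757840 = 0.628829.
Q̄ = (S_0/π) × [bracket] = (1361/π) × 0.628829 = 272.42 W/m².
— Configuration B (ϕ=-6.7°):
cos h₀ = −tan(-6.7°) tan(-8.000°) = -0.0165, h₀ = 1.5873 rad.
Bracket: h₀ sin ϕ sin δ + cos ϕ cos δ sin h₀ = 1.5873×-0.11667×-0.13917 + 0.99317×0.99027×0.99986 = 0.025773 + 0.983369 = 1.009142.
Q̄ = (S_0/π) × [bracket] = (1361/π) × 1.009142 = 437.18 W/m².
Ratio Q̄_A / Q̄_B = 272.42 / 437.18 = 0.6231.

Q̄_A / Q̄_B ≈ 0.623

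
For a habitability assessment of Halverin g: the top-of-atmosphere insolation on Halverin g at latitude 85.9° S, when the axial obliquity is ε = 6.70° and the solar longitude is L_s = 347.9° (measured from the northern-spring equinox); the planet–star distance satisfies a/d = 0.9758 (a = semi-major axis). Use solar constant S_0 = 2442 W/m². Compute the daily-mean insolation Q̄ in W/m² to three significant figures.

Q̄ ≈ 84.4 W/m²

Solar declination: sin δ = sin ε · sin L_s = sin 6.70° × sin 347.9° = -0.02446, so δ = -1.401°.
cos h₀ = −tan(-85.9°) tan(-1.401°) = -0.3413, h₀ = 1.9191 rad.
Bracket: h₀ sin ϕ sin δ + cos ϕ cos δ sin h₀ = 1.9191×-0.99744×-0.02446 + 0.07150×0.99970×0.93996 = 0.046821 + 0.067187 = 0.114008.
Inverse-square distance factor (a/d)² = 0.9758² = 0.952186.
Q̄ = (S_0/π) × 0.952186 × [bracket] = (2442/π) × 0.952186 × 0.114008 = 84.38 W/m².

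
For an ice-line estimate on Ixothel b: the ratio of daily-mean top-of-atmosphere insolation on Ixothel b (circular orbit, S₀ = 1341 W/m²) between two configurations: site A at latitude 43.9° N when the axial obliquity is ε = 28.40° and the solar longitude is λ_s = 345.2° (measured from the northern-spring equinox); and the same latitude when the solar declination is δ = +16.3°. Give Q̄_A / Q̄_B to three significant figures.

— Configuration A (φ=+43.9°):
Solar declination: sin δ = sin ε · sin λ_s = sin 28.40° × sin 345.2° = -0.12150, so δ = -6.978°.
cos H₀ = −tan(+43.9°) tan(-6.978°) = 0.1178, H₀ = 1.4527 rad.
Bracket: H₀ sin φ sin δ + cos φ cos δ sin H₀ = 1.4527×0.69340×-0.12150 + 0.72055×0.99259×0.99304 = -0.122387 + 0.710233 = 0.587846.
Q̄ = (S₀/π) × [bracket] = (1341/π) × 0.587846 = 250.92 W/m².
— Configuration B (φ=+43.9°):
cos H₀ = −tan(+43.9°) tan(+16.300°) = -0.2814, H₀ = 1.8561 rad.
Bracket: H₀ sin φ sin δ + cos φ cos δ sin H₀ = 1.8561×0.69340×0.28067 + 0.72055×0.95981×0.95959 = 0.361228 + 0.663644 = 1.024872.
Q̄ = (S₀/π) × [bracket] = (1341/π) × 1.024872 = 437.47 W/m².
Ratio Q̄_A / Q̄_B = 250.92 / 437.47 = 0.5736.

Q̄_A / Q̄_B ≈ 0.574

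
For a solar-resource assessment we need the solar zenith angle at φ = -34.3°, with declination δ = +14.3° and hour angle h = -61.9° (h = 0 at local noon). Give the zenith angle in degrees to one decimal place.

θ_z = 76.2°

cos θ_z = sin φ sin δ + cos φ cos δ cos h = -0.139190 + 0.377046 = 0.237856.
θ_z = arccos(0.237856) = 76.2°.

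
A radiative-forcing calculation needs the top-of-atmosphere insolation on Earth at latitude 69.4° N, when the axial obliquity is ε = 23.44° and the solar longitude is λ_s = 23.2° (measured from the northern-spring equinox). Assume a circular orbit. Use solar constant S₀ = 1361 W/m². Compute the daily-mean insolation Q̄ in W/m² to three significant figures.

Solar declination: sin δ = sin ε · sin λ_s = sin 23.44° × sin 23.2° = 0.15671, so δ = +9.016°.
cos H₀ = −tan(+69.4°) tan(+9.016°) = -0.4221, H₀ = 2.0066 rad.
Bracket: H₀ sin φ sin δ + cos φ cos δ sin H₀ = 2.0066×0.93606×0.15671 + 0.35184×0.98765×0.90654 = 0.294348 + 0.315018 = 0.609366.
Q̄ = (S₀/π) × [bracket] = (1361/π) × 0.609366 = 264.0 W/m².

Q̄ ≈ 264 W/m²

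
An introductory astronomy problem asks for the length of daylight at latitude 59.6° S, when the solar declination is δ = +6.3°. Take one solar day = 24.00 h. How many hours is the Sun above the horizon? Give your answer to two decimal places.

10.55 h

cos h₀ = −tan ϕ · tan δ = −tan(-59.6°) × tan(+6.300°) = 0.1882, so h₀ = 1.3815 rad = 79.15°.
Daylight = 2h₀/(2π) × 24.00 h = (1.3815/π) × 24.00 = 10.55 h.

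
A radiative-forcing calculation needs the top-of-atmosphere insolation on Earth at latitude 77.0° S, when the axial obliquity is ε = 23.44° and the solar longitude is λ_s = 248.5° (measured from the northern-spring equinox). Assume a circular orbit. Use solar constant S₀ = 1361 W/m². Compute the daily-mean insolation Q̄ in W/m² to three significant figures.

Solar declination: sin δ = sin ε · sin λ_s = sin 23.44° × sin 248.5° = -0.37011, so δ = -21.722°.
cos H₀ = −tan(-77.0°) tan(-21.722°) = -1.7257 ≤ −1 ⇒ polar day, H₀ = π.
Bracket: H₀ sin φ sin δ + cos φ cos δ sin H₀ = 3.1416×-0.97437×-0.37011 + 0.22495×0.92899×0.00000 = 1.132937 + 0.000000 = 1.132937.
Q̄ = (S₀/π) × [bracket] = (1361/π) × 1.132937 = 490.8 W/m².

Q̄ ≈ 491 W/m²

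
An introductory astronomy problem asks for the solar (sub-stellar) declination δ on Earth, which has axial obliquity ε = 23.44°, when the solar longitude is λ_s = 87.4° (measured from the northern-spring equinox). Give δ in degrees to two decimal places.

δ = +23.41°

sin δ = sin ε · sin λ_s = sin 23.44° × sin 87.4° = 0.397379.
δ = arcsin(0.397379) = +23.41°.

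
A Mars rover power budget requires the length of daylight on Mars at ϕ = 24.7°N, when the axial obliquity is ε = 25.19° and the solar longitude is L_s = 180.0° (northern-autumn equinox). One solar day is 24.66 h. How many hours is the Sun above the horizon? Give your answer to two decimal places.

12.33 h

Solar declination: sin δ = sin ε · sin L_s = sin 25.19° × sin 180.0° = 0.00000, so δ = +0.000°.
cos h₀ = −tan ϕ · tan δ = −tan(+24.7°) × tan(+0.000°) = -0.0000, so h₀ = 1.5708 rad = 90.00°.
Daylight = 2h₀/(2π) × 24.66 h = (1.5708/π) × 24.66 = 12.33 h.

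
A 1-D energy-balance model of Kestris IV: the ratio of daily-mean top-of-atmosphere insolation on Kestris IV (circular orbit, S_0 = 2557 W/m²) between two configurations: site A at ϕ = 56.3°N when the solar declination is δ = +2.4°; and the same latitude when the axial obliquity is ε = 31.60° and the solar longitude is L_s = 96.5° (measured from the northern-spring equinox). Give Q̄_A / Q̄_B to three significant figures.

Q̄_A / Q̄_B ≈ 0.445

— Configuration A (ϕ=+56.3°):
cos h₀ = −tan(+56.3°) tan(+2.400°) = -0.0628, h₀ = 1.6337 rad.
Bracket: h₀ sin ϕ sin δ + cos ϕ cos δ sin h₀ = 1.6337×0.83195×0.04188 + 0.55484×0.99912×0.99802 = 0.056921 + 0.553254 = 0.610175.
Q̄ = (S_0/π) × [bracket] = (2557/π) × 0.610175 = 496.63 W/m².
— Configuration B (ϕ=+56.3°):
Solar declination: sin δ = sin ε · sin L_s = sin 31.60° × sin 96.5° = 0.52062, so δ = +31.374°.
cos h₀ = −tan(+56.3°) tan(+31.374°) = -0.9143, h₀ = 2.7246 rad.
Bracket: h₀ sin ϕ sin δ + cos ϕ cos δ sin h₀ = 2.7246×0.83195×0.52062 + 0.55484×0.85379×0.40500 = 1.180105 + 0.191855 = 1.371960.
Q̄ = (S_0/π) × [bracket] = (2557/π) × 1.371960 = 1116.7 W/m².
Ratio Q̄_A / Q̄_B = 496.63 / 1116.7 = 0.4447.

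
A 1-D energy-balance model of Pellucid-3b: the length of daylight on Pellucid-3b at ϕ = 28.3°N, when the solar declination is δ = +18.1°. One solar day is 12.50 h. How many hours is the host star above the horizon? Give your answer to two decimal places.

cos h₀ = −tan ϕ · tan δ = −tan(+28.3°) × tan(+18.100°) = -0.1760, so h₀ = 1.7477 rad = 100.14°.
Daylight = 2h₀/(2π) × 12.50 h = (1.7477/π) × 12.50 = 6.95 h.

6.95 h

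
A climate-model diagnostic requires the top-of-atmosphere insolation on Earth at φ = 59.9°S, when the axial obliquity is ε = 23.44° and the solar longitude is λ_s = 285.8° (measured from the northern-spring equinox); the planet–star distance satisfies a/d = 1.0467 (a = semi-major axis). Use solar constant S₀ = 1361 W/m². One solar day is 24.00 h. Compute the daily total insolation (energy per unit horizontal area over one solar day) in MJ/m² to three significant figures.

45.4 MJ/m²

Solar declination: sin δ = sin ε · sin λ_s = sin 23.44° × sin 285.8° = -0.38276, so δ = -22.505°.
cos H₀ = −tan(-59.9°) tan(-22.505°) = -0.7147, H₀ = 2.3670 rad.
Bracket: H₀ sin φ sin δ + cos φ cos δ sin H₀ = 2.3670×-0.86515×-0.38276 + 0.50151×0.92385×0.69941 = 0.783820 + 0.324051 = 1.107871.
Inverse-square distance factor (a/d)² = 1.0467² = 1.095581.
Q̄ = (S₀/π) × 1.095581 × [bracket] = (1361/π) × 1.095581 × 1.107871 = 525.83 W/m².
Daily total = Q̄ × 24.00 h × 3600 s/h = 525.83 × 24.00 × 3600 / 10⁶ = 45.43 MJ/m².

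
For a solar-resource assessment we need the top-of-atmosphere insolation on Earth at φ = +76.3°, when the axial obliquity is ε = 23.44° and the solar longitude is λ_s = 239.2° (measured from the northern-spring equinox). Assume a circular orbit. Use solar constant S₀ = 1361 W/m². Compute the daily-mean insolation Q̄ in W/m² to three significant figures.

Q̄ ≈ 0.00 W/m²

Solar declination: sin δ = sin ε · sin λ_s = sin 23.44° × sin 239.2° = -0.34168, so δ = -19.980°.
cos H₀ = −tan(+76.3°) tan(-19.980°) = 1.4914 ≥ 1 ⇒ polar night, H₀ = 0 and Q̄ = 0.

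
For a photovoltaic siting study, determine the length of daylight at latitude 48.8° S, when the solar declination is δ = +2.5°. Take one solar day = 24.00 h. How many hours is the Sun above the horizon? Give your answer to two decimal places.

11.62 h

cos h₀ = −tan ϕ · tan δ = −tan(-48.8°) × tan(+2.500°) = 0.0499, so h₀ = 1.5209 rad = 87.14°.
Daylight = 2h₀/(2π) × 24.00 h = (1.5209/π) × 24.00 = 11.62 h.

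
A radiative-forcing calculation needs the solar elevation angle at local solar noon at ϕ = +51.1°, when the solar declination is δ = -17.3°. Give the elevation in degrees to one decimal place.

At local noon the hour angle is zero, so the zenith angle equals |ϕ − δ| = |+51.1° − (-17.300°)| = 68.400°.
Elevation = 90° − 68.400° = 21.6°.

21.6°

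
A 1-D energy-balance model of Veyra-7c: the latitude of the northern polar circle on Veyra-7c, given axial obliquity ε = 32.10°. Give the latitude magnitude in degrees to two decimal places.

57.90°

The polar circle is the lowest latitude that experiences at least one full rotation of continuous daylight at the northern-summer solstice; it lies at |φ| = 90° − ε = 90° − 32.10° = 57.90°.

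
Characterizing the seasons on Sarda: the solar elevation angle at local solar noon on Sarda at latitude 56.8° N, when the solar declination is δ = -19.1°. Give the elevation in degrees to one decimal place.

At local noon the hour angle is zero, so the zenith angle equals |φ − δ| = |+56.8° − (-19.100°)| = 75.900°.
Elevation = 90° − 75.900° = 14.1°.

14.1°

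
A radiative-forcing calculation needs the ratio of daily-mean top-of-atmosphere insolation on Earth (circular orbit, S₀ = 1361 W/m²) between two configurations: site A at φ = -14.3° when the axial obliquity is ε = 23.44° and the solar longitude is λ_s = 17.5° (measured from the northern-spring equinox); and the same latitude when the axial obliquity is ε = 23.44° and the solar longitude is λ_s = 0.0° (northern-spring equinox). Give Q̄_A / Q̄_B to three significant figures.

Q̄_A / Q̄_B ≈ 0.945

— Configuration A (φ=-14.3°):
Solar declination: sin δ = sin ε · sin λ_s = sin 23.44° × sin 17.5° = 0.11962, so δ = +6.870°.
cos H₀ = −tan(-14.3°) tan(+6.870°) = 0.0307, H₀ = 1.5401 rad.
Bracket: H₀ sin φ sin δ + cos φ cos δ sin H₀ = 1.5401×-0.24700×0.11962 + 0.96902×0.99282×0.99953 = -0.045504 + 0.961610 = 0.916106.
Q̄ = (S₀/π) × [bracket] = (1361/π) × 0.916106 = 396.88 W/m².
— Configuration B (φ=-14.3°):
Solar declination: sin δ = sin ε · sin λ_s = sin 23.44° × sin 0.0° = 0.00000, so δ = +0.000°.
cos H₀ = −tan(-14.3°) tan(+0.000°) = 0.0000, H₀ = 1.5708 rad.
Bracket: H₀ sin φ sin δ + cos φ cos δ sin H₀ = 1.5708×-0.24700×0.00000 + 0.96902×1.00000×1.00000 = -0.000000 + 0.969020 = 0.969020.
Q̄ = (S₀/π) × [bracket] = (1361/π) × 0.969020 = 419.80 W/m².
Ratio Q̄_A / Q̄_B = 396.88 / 419.80 = 0.9454.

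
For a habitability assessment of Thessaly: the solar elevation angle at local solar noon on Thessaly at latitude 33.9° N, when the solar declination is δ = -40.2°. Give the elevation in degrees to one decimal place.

At local noon the hour angle is zero, so the zenith angle equals |φ − δ| = |+33.9° − (-40.200°)| = 74.100°.
Elevation = 90° − 74.100° = 15.9°.

15.9°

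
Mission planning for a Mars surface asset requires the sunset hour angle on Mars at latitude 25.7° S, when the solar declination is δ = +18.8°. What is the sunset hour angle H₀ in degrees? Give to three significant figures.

cos H₀ = −tan φ · tan δ = −tan(-25.7°) × tan(+18.800°) = 0.1638, so H₀ = 1.4062 rad = 80.57°.

H₀ = 80.6°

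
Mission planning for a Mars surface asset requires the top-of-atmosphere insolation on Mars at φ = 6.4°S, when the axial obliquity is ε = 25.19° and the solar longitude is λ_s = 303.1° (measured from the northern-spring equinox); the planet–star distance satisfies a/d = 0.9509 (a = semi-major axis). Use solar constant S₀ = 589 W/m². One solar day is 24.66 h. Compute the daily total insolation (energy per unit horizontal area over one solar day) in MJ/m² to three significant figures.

14.9 MJ/m²

Solar declination: sin δ = sin ε · sin λ_s = sin 25.19° × sin 303.1° = -0.35655, so δ = -20.889°.
cos H₀ = −tan(-6.4°) tan(-20.889°) = -0.0428, H₀ = 1.6136 rad.
Bracket: H₀ sin φ sin δ + cos φ cos δ sin H₀ = 1.6136×-0.11147×-0.35655 + 0.99377×0.93428×0.99908 = 0.064132 + 0.927605 = 0.991737.
Inverse-square distance factor (a/d)² = 0.9509² = 0.904211.
Q̄ = (S₀/π) × 0.904211 × [bracket] = (589/π) × 0.904211 × 0.991737 = 168.12 W/m².
Daily total = Q̄ × 24.66 h × 3600 s/h = 168.12 × 24.66 × 3600 / 10⁶ = 14.93 MJ/m².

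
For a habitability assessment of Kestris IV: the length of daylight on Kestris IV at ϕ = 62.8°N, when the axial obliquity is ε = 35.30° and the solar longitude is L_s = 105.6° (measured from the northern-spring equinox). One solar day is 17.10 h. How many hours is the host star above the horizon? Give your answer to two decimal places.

Solar declination: sin δ = sin ε · sin L_s = sin 35.30° × sin 105.6° = 0.55657, so δ = +33.819°.
Sunrise equation: cos h₀ = −tan ϕ · tan δ = -1.3035 ≤ −1, so the host star never sets (polar day) and h₀ = π.
Daylight = 2h₀/(2π) × 17.10 h = (3.1416/π) × 17.10 = 17.10 h.

17.10 h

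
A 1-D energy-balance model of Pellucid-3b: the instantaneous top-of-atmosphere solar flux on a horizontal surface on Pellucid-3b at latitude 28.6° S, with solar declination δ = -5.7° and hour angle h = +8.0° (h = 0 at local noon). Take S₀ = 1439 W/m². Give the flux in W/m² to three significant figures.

cos θ_z = sin φ sin δ + cos φ cos δ cos h = 0.047544 + 0.865140 = 0.912684.
Flux = S₀ · cos θ_z = 1439 × 0.912684 = 1313 W/m².

1.31e+03 W/m²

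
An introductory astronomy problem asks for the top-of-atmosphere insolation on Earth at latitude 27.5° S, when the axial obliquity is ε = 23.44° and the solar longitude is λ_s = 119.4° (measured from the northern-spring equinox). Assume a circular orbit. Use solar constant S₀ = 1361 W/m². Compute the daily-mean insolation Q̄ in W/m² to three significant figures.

Q̄ ≈ 258 W/m²

Solar declination: sin δ = sin ε · sin λ_s = sin 23.44° × sin 119.4° = 0.34656, so δ = +20.277°.
cos H₀ = −tan(-27.5°) tan(+20.277°) = 0.1923, H₀ = 1.3773 rad.
Bracket: H₀ sin φ sin δ + cos φ cos δ sin H₀ = 1.3773×-0.46175×0.34656 + 0.88701×0.93803×0.98133 = -0.220401 + 0.816508 = 0.596107.
Q̄ = (S₀/π) × [bracket] = (1361/π) × 0.596107 = 258.2 W/m².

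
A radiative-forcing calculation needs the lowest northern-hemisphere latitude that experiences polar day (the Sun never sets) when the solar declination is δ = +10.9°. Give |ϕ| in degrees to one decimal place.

Polar day requires cos h₀ = −tan ϕ tan δ ≤ −1, i.e. tan ϕ tan δ ≥ 1.
The boundary is |tan ϕ| · |tan δ| = 1, so |ϕ| = 90° − |δ| = 90° − 10.9° = 79.1° in the northern hemisphere.

|ϕ| = 79.1°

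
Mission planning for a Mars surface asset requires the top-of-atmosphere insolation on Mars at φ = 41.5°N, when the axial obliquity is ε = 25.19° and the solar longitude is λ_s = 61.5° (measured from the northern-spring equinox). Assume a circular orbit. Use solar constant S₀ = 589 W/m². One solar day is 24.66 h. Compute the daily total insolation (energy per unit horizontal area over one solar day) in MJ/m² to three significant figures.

18.8 MJ/m²

Solar declination: sin δ = sin ε · sin λ_s = sin 25.19° × sin 61.5° = 0.37404, so δ = +21.965°.
cos H₀ = −tan(+41.5°) tan(+21.965°) = -0.3568, H₀ = 1.9357 rad.
Bracket: H₀ sin φ sin δ + cos φ cos δ sin H₀ = 1.9357×0.66262×0.37404 + 0.74896×0.92741×0.93417 = 0.479756 + 0.648868 = 1.128624.
Q̄ = (S₀/π) × [bracket] = (589/π) × 1.128624 = 211.60 W/m².
Daily total = Q̄ × 24.66 h × 3600 s/h = 211.60 × 24.66 × 3600 / 10⁶ = 18.79 MJ/m².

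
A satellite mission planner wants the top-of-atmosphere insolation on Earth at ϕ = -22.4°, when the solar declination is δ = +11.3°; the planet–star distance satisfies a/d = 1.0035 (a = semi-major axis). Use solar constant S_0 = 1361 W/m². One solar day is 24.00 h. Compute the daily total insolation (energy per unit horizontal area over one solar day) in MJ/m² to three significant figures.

29.9 MJ/m²

cos h₀ = −tan(-22.4°) tan(+11.300°) = 0.0824, h₀ = 1.4883 rad.
Bracket: h₀ sin ϕ sin δ + cos ϕ cos δ sin h₀ = 1.4883×-0.38107×0.19595 + 0.92455×0.98061×0.99660 = -0.111132 + 0.903540 = 0.792408.
Inverse-square distance factor (a/d)² = 1.0035² = 1.007012.
Q̄ = (S_0/π) × 1.007012 × [bracket] = (1361/π) × 1.007012 × 0.792408 = 345.69 W/m².
Daily total = Q̄ × 24.00 h × 3600 s/h = 345.69 × 24.00 × 3600 / 10⁶ = 29.87 MJ/m².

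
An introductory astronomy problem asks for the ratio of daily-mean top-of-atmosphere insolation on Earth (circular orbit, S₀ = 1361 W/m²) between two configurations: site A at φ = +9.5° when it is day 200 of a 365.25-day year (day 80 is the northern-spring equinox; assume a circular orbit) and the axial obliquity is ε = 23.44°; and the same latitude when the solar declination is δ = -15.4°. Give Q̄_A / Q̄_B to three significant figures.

Q̄_A / Q̄_B ≈ 1.15

— Configuration A (φ=+9.5°):
Solar longitude: λ_s = 360° × (200 − 80)/365.25 = 118.275°.
sin δ = sin 23.44° × sin 118.275° = 0.35033, so δ = +20.507°.
cos H₀ = −tan(+9.5°) tan(+20.507°) = -0.0626, H₀ = 1.6334 rad.
Bracket: H₀ sin φ sin δ + cos φ cos δ sin H₀ = 1.6334×0.16505×0.35033 + 0.98629×0.93663×0.99804 = 0.094446 + 0.921978 = 1.016424.
Q̄ = (S₀/π) × [bracket] = (1361/π) × 1.016424 = 440.33 W/m².
— Configuration B (φ=+9.5°):
cos H₀ = −tan(+9.5°) tan(-15.400°) = 0.0461, H₀ = 1.5247 rad.
Bracket: H₀ sin φ sin δ + cos φ cos δ sin H₀ = 1.5247×0.16505×-0.26556 + 0.98629×0.96410×0.99894 = -0.066829 + 0.949874 = 0.883045.
Q̄ = (S₀/π) × [bracket] = (1361/π) × 0.883045 = 382.55 W/m².
Ratio Q̄_A / Q̄_B = 440.33 / 382.55 = 1.151.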